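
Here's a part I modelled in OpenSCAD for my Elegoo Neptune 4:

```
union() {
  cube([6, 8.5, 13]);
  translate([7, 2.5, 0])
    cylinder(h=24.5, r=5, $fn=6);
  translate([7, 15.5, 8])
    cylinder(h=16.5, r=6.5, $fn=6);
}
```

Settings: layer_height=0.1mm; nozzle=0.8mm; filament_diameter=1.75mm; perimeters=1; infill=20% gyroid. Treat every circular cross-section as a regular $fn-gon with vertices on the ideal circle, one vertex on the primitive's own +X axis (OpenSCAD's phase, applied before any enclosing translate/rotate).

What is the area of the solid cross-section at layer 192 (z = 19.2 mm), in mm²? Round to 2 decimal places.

174.72 mm²

At z = 19.2 mm: the cube is not intersected at this z (z outside [0, 13]); the cylinder at (7, 2.5): section is a regular 6-gon, circumradius r=5 (area = (6/2)·5.000²·sin(360°/6) = 64.95 mm²); the cylinder at (7, 15.5): section is a regular 6-gon, circumradius r=6.5 (area = (6/2)·6.500²·sin(360°/6) = 109.77 mm²); Combining (union): the 2 present regions are separate (no shared area or edge), so areas and boundary lengths simply add and each stays a separate island — area = 174.72 mm². Overall, the cross-section has 2 separate islands. Net area = 174.72 mm².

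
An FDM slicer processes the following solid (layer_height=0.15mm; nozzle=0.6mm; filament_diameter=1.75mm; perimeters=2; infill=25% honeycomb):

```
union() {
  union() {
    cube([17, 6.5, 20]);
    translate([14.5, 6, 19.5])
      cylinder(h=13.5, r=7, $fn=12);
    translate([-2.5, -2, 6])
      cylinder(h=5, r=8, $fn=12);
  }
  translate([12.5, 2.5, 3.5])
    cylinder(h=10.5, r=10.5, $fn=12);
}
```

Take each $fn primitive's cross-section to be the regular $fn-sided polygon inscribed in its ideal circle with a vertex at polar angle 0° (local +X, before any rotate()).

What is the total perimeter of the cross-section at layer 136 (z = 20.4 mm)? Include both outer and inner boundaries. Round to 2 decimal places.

At z = 20.4 mm: the cube does not reach this height (z outside [0, 20]); the cylinder at (14.5, 6): section is a regular 12-gon, circumradius r=7 (perimeter = 2·12·7.000·sin(180°/12) = 43.48 mm); the cylinder at (-2.5, -2) does not reach this height (z outside [6, 11]); Combining (union): only the r=7 cylinder at (14.5, 6) is present, so the union is just that shape — boundary = 43.48 mm; the cylinder at (12.5, 2.5) does not reach this height (z outside [3.5, 14]); Combining (union): only the result so far is present, so the union is just that shape — boundary = 43.48 mm. Overall, the cross-section is a single solid region. Total boundary length (outer) = 43.48 mm.

43.48 mm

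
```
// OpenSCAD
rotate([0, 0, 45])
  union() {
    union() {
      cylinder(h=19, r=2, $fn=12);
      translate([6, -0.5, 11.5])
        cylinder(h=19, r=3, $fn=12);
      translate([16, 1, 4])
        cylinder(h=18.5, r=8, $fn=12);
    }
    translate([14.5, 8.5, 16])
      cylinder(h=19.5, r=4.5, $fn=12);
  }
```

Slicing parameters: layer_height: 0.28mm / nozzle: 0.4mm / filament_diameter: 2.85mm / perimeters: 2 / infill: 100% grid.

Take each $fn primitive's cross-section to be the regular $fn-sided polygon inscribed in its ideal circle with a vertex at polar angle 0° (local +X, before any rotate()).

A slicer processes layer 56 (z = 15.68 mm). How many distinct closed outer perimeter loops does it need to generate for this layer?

At z = 15.68 mm: the r=2 cylinder gives a regular 12-gon of circumradius 2 (constant along its height); the r=3 cylinder at (6, -0.5) gives a regular 12-gon of circumradius 3 (constant along its height); the r=8 cylinder at (16, 1) gives a regular 12-gon of circumradius 8 (constant along its height); Merging all regions: the regions partially overlap (shared area 1.37 mm²), so overlapping operands fuse into one piece — 2 connected regions; the cylinder at (14.5, 8.5) is not intersected at this z (z outside [16, 35.5]); Combining (union): only the result so far is present, so the union is just that shape — 2 connected regions; (whole slice rotated 45° about Z — lengths, areas and connectivity unchanged). The result has 2 disconnected regions.

2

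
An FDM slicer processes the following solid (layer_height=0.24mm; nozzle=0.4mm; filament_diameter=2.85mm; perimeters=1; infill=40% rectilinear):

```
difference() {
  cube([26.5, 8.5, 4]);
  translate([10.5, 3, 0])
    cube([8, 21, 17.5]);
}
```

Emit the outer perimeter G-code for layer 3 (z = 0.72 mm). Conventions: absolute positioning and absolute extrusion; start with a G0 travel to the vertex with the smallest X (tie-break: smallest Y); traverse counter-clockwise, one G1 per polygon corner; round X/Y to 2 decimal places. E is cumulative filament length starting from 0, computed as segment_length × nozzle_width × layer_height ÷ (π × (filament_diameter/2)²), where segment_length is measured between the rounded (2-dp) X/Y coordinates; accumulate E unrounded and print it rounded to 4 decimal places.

G0 X0.00 Y0.00 Z0.72
G1 X26.50 Y0.00 E0.3988
G1 X26.50 Y8.50 E0.5267
G1 X18.50 Y8.50 E0.6471
G1 X18.50 Y3.00 E0.7298
G1 X10.50 Y3.00 E0.8502
G1 X10.50 Y8.50 E0.9330
G1 X0.00 Y8.50 E1.0910
G1 X0.00 Y0.00 E1.2189

At z = 0.72 mm: the cube is present — its section is the full 26.5×8.5 rectangle; the 8×21 cube at (10.5, 3) contributes its full rectangle; Taking the first minus the rest: starting from the 26.5×8.5 cube, the 8×21 cube at (10.5, 3) partially overlaps it — only the 44.00 mm² overlap (of its 168.00 mm²) is removed, clipping the outline — 1 connected region. The outline is a single polygon with 8 vertices. Extrusion per mm of travel: 0.4 × 0.24 / (π × 1.425²) = 0.015048. Accumulating E over each segment gives final E = 1.2189.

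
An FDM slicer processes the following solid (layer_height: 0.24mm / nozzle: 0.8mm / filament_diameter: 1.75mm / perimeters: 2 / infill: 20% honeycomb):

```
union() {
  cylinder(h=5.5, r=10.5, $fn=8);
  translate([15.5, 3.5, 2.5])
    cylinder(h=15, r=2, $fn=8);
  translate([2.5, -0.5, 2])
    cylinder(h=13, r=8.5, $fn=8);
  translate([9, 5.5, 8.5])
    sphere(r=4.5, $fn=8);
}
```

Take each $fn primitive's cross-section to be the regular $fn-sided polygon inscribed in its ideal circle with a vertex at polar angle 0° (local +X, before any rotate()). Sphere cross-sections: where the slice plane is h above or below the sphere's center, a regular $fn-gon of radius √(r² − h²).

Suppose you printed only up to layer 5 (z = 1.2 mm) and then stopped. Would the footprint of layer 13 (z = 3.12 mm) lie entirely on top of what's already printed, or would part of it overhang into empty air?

Compare the two slices. At z = 1.2: the r=10.5 cylinder gives a regular 8-gon of circumradius 10.5 (constant along its height) (area = (8/2)·10.500²·sin(360°/8) = 311.83 mm²); the cylinder at (15.5, 3.5) is not intersected at this z (z outside [2.5, 17.5]); the cylinder at (2.5, -0.5) is absent (z outside [2, 15]); the sphere at (9, 5.5) is absent (|z−center|=7.300 > r=4.5); Merging all regions: only the r=10.5 cylinder is present, so the union is just that shape — area = 311.83 mm². At z = 3.12: the cylinder: section is a regular 8-gon, circumradius r=10.5 (area = (8/2)·10.500²·sin(360°/8) = 311.83 mm²); the r=2 cylinder at (15.5, 3.5) contributes a regular 8-gon of circumradius 2 (area = (8/2)·2.000²·sin(360°/8) = 11.31 mm²); the r=8.5 cylinder at (2.5, -0.5) contributes a regular 8-gon of circumradius 8.5 (area = (8/2)·8.500²·sin(360°/8) = 204.35 mm²); the sphere at (9, 5.5) is absent (|z−center|=5.380 > r=4.5); Taking the union: the regions partially overlap — summed areas 527.50 mm² minus the doubly-counted overlap 198.09 mm² gives 329.41 mm² — area = 329.41 mm². Checking containment: at z = 3.12 the cross-section extends beyond the z = 1.2 cross-section by about 17.57 mm².

part overhangs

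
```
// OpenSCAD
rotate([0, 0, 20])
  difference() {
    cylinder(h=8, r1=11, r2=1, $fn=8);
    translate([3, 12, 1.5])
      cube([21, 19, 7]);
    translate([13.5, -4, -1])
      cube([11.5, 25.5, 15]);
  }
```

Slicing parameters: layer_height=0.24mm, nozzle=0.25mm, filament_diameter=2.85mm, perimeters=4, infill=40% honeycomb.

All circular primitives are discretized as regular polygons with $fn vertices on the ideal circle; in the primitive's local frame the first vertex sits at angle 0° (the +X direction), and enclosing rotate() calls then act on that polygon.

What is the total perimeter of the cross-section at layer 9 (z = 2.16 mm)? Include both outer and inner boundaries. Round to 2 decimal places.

At z = 2.16 mm: the cone: at t=0.270 of its height the radius interpolates to r₁+(r₂−r₁)t = 8.300, giving a regular 8-gon of that circumradius (perimeter = 2·8·8.300·sin(180°/8) = 50.82 mm); the 21×19 cube at (3, 12) contributes its full rectangle (perimeter 80.00 mm); the cube at (13.5, -4) (footprint 11.5×25.5) is included at this height (perimeter 74.00 mm); Subtracting the remaining from the first: starting from the cone, the 21×19 cube at (3, 12) misses the remaining region (no effect); the 11.5×25.5 cube at (13.5, -4) misses the remaining region (no effect) — boundary = 50.82 mm; (whole slice rotated 20° about Z — lengths, areas and connectivity unchanged). Overall, the cross-section is a single solid region. Total boundary length (outer) = 50.82 mm.

50.82 mm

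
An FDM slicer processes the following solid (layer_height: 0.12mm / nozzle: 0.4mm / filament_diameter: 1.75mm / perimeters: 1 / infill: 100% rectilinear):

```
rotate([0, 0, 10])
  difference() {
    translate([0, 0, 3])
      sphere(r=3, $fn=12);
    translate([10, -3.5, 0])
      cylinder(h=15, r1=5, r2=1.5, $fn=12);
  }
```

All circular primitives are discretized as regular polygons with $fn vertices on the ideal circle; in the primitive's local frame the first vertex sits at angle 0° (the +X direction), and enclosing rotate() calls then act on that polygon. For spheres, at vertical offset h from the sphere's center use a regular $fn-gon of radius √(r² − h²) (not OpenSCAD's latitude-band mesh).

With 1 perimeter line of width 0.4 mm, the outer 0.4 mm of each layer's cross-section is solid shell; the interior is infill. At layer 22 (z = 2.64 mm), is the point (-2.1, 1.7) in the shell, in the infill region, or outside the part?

At z = 2.64 mm: the r=3 sphere slices to a regular 12-gon of circumradius 2.978 (√(r²−h²) with h=0.36 from center); the cone at (10, -3.5): at t=0.176 of its height the radius interpolates to r₁+(r₂−r₁)t = 4.384, giving a regular 12-gon of that circumradius; Taking the first minus the rest: starting from the r=3 sphere, the cone at (10, -3.5) misses the remaining region (no effect) — 1 connected region; (rotated 10° about Z; rotation is an isometry so areas/perimeters/island counts are preserved). Overall, the cross-section is a single solid region. Undo the 10° rotation: the query point maps to (-1.773, 2.039) in the un-rotated model frame. The nearest boundary edge runs (-2.58, 1.49)→(-1.49, 2.58); distance from the point to it = 0.18 mm. The point is inside the cross-section, 0.18 mm from the nearest boundary — within the 0.4 mm shell band (1 × 0.4).

shell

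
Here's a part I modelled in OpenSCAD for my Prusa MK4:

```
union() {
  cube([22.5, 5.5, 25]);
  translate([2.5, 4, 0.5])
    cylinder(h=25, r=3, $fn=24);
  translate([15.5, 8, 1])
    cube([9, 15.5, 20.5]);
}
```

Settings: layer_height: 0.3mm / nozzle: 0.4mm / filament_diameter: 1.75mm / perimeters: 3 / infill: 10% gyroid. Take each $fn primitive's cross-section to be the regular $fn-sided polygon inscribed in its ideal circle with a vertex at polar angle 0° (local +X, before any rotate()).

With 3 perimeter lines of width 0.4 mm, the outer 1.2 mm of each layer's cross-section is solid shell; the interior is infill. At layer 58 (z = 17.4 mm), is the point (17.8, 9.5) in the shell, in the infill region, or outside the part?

infill

At z = 17.4 mm: the cube (footprint 22.5×5.5) is included at this height; the r=3 cylinder at (2.5, 4) contributes a regular 24-gon of circumradius 3; the cube at (15.5, 8) is present — its section is the full 9×15.5 rectangle; Combining (union): the regions partially overlap (shared area 21.47 mm²), so overlapping operands fuse into one piece — 2 connected regions. Overall, the cross-section has 2 separate islands. The nearest boundary edge runs (24.50, 8.00)→(15.50, 8.00); distance from the point to it = 1.50 mm. (Shell/infill is judged within the island containing the point — the largest one.) The point is inside the cross-section and 1.50 mm from the nearest boundary — more than the 1.2 mm shell width (3 × 0.4), so it's in the infill interior.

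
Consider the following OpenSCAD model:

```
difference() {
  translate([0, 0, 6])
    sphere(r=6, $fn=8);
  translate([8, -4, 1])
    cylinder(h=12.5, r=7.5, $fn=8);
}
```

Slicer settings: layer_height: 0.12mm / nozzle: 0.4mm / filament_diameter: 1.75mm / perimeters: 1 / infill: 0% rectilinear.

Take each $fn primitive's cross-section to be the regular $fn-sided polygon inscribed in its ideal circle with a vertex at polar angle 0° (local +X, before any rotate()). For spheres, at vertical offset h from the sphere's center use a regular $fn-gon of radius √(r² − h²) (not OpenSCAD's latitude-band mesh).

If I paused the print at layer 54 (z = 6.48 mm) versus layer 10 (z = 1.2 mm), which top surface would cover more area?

Layer 54 (z = 6.48): the sphere: section is a regular 8-gon, circumradius = √(r²−h²) = √(6²−0.48²) = 5.981 (area = (8/2)·5.981²·sin(360°/8) = 101.17 mm²); the r=7.5 cylinder at (8, -4) gives a regular 8-gon of circumradius 7.5 (constant along its height) (area = (8/2)·7.500²·sin(360°/8) = 159.10 mm²); After the difference (first − rest): starting from the r=6 sphere (101.17 mm²), the r=7.5 cylinder at (8, -4) partially overlaps it — only the 24.10 mm² overlap (of its 159.10 mm²) is removed, clipping the outline — area = 77.08 mm². So its area = 77.08 mm². Layer 10 (z = 1.2): the sphere: section is a regular 8-gon, circumradius = √(r²−h²) = √(6²−4.8²) = 3.600 (area = (8/2)·3.600²·sin(360°/8) = 36.66 mm²); the r=7.5 cylinder at (8, -4) gives a regular 8-gon of circumradius 7.5 (constant along its height) (area = (8/2)·7.500²·sin(360°/8) = 159.10 mm²); Subtracting the remaining from the first: starting from the r=6 sphere (36.66 mm²), the r=7.5 cylinder at (8, -4) partially overlaps it — only the 5.39 mm² overlap (of its 159.10 mm²) is removed, clipping the outline — area = 31.26 mm². So its area = 31.26 mm². Layer 54 is larger (77.08 vs 31.26 mm²).

layer 54 (z = 6.48 mm)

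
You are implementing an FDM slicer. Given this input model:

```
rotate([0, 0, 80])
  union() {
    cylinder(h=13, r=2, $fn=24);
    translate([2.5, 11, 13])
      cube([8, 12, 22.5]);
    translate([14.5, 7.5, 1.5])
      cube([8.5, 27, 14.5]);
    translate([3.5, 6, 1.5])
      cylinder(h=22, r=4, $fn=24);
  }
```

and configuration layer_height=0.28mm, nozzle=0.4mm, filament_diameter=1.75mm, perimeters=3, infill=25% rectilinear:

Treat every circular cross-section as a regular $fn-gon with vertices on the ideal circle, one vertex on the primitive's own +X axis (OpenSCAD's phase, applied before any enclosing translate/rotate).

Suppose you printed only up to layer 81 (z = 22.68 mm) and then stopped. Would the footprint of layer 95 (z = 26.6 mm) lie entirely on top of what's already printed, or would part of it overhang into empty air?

entirely on top

Compare the two slices. At z = 22.68: the cylinder is absent (z outside [0, 13]); the cube at (2.5, 11) is present — its section is the full 8×12 rectangle (area 96.00 mm²); the cube at (14.5, 7.5) is not intersected at this z (z outside [1.5, 16]); the r=4 cylinder at (3.5, 6) contributes a regular 24-gon of circumradius 4 (area = (24/2)·4.000²·sin(360°/24) = 49.69 mm²); Combining (union): the 2 present regions are separate (no shared area or edge), so areas and boundary lengths simply add and each stays a separate island — area = 145.69 mm²; (rotated 80° about Z; rotation is an isometry so areas/perimeters/island counts are preserved). At z = 26.6: the cylinder is absent (z outside [0, 13]); the 8×12 cube at (2.5, 11) contributes its full rectangle (area 96.00 mm²); the cube at (14.5, 7.5) is not intersected at this z (z outside [1.5, 16]); the cylinder at (3.5, 6) is not intersected at this z (z outside [1.5, 23.5]); Merging all regions: only the 8×12 cube at (2.5, 11) is present, so the union is just that shape — area = 96.00 mm²; (whole slice rotated 80° about Z — lengths, areas and connectivity unchanged). Checking containment: the cross-section at z = 26.6 is a subset of the cross-section at z = 22.68.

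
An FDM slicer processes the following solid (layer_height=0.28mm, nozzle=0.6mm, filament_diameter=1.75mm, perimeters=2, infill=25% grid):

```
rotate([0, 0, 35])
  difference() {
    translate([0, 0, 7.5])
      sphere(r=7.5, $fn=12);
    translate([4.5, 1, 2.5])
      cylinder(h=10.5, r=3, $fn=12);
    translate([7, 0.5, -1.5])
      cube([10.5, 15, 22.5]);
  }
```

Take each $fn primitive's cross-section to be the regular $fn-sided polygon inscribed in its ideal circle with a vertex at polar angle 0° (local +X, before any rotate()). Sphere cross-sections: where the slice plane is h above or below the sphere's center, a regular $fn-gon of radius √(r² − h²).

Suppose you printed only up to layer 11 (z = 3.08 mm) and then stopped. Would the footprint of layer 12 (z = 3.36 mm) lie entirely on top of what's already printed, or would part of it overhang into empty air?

Compare the two slices. At z = 3.08: the r=7.5 sphere contributes a regular 12-gon of circumradius √(7.5²−4.42²) = 6.059 (area = (12/2)·6.059²·sin(360°/12) = 110.14 mm²); the cylinder at (4.5, 1): section is a regular 12-gon, circumradius r=3 (area = (12/2)·3.000²·sin(360°/12) = 27.00 mm²); the 10.5×15 cube at (7, 0.5) contributes its full rectangle (area 157.50 mm²); Subtracting the remaining from the first: starting from the r=7.5 sphere (110.14 mm²), the r=3 cylinder at (4.5, 1) partially overlaps it — only the 19.68 mm² overlap (of its 27.00 mm²) is removed, clipping the outline; the 10.5×15 cube at (7, 0.5) misses the remaining region (no effect) — area = 90.46 mm²; (rotated 35° about Z; rotation is an isometry so areas/perimeters/island counts are preserved). At z = 3.36: the r=7.5 sphere contributes a regular 12-gon of circumradius √(7.5²−4.14²) = 6.254 (area = (12/2)·6.254²·sin(360°/12) = 117.33 mm²); the r=3 cylinder at (4.5, 1) contributes a regular 12-gon of circumradius 3 (area = (12/2)·3.000²·sin(360°/12) = 27.00 mm²); the cube at (7, 0.5) (footprint 10.5×15) is included at this height (area 157.50 mm²); Taking the first minus the rest: starting from the r=7.5 sphere (117.33 mm²), the r=3 cylinder at (4.5, 1) partially overlaps it — only the 20.85 mm² overlap (of its 27.00 mm²) is removed, clipping the outline; the 10.5×15 cube at (7, 0.5) misses the remaining region (no effect) — area = 96.48 mm²; (whole slice rotated 35° about Z — lengths, areas and connectivity unchanged). Checking containment: at z = 3.36 the cross-section extends beyond the z = 3.08 cross-section by about 6.03 mm².

part overhangs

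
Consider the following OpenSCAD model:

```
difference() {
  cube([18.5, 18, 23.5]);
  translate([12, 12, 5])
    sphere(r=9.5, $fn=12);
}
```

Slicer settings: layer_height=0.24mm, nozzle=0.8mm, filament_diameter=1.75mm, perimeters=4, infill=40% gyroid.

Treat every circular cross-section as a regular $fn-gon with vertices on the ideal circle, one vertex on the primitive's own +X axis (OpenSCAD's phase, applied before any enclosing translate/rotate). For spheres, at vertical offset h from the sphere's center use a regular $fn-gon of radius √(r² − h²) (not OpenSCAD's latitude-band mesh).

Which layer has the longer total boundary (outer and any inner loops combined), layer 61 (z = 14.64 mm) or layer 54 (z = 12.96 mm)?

layer 54 (z = 12.96 mm)

Layer 61 (z = 14.64): the cube (footprint 18.5×18) is included at this height (perimeter 73.00 mm); the sphere at (12, 12) is absent (|z−center|=9.640 > r=9.5); After the difference (first − rest): none of the subtracted shapes is present at this height, so the 18.5×18 cube is unchanged — boundary = 73.00 mm. So its perimeter = 73.00 mm. Layer 54 (z = 12.96): the cube (footprint 18.5×18) is included at this height (perimeter 73.00 mm); the r=9.5 sphere at (12, 12) contributes a regular 12-gon of circumradius √(9.5²−7.96²) = 5.185 (perimeter = 2·12·5.185·sin(180°/12) = 32.21 mm); Subtracting the remaining from the first: starting from the 18.5×18 cube, the r=9.5 sphere at (12, 12) lies wholly inside it (removes its full 80.67 mm² and its 32.21 mm outline becomes a hole wall) — boundary (outer + 1 inner loop) = 105.21 mm. So its perimeter = 105.21 mm. Layer 54 is larger (105.21 vs 73.00 mm).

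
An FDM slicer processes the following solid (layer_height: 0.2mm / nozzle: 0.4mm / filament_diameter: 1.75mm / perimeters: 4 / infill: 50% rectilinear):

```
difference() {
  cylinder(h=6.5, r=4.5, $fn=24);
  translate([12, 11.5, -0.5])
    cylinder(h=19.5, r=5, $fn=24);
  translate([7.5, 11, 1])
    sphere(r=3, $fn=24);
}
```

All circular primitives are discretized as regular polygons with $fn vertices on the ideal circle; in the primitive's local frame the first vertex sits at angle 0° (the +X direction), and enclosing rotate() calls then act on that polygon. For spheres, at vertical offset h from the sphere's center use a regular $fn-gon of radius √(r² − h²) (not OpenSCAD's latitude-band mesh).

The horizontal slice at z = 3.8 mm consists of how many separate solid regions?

At z = 3.8 mm: the cylinder: section is a regular 24-gon, circumradius r=4.5; the r=5 cylinder at (12, 11.5) contributes a regular 24-gon of circumradius 5; the sphere at (7.5, 11): section is a regular 24-gon, circumradius = √(r²−h²) = √(3²−2.8²) = 1.077; Taking the first minus the rest: starting from the r=4.5 cylinder, the r=5 cylinder at (12, 11.5) misses the remaining region (no effect); the r=3 sphere at (7.5, 11) misses the remaining region (no effect) — 1 connected region. The result has 1 disconnected region.

1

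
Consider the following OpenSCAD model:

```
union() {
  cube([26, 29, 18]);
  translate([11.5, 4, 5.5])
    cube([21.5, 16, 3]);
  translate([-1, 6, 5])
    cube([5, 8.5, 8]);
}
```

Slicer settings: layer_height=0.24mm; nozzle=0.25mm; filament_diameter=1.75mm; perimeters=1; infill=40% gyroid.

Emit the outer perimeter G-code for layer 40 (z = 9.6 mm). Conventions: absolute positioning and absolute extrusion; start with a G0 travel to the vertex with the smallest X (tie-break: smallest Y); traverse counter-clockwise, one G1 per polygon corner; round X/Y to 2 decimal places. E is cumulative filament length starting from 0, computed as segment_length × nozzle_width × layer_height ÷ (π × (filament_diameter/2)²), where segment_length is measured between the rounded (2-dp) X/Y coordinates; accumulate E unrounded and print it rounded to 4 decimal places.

G0 X-1.00 Y6.00 Z9.60
G1 X0.00 Y6.00 E0.0249
G1 X0.00 Y0.00 E0.1746
G1 X26.00 Y0.00 E0.8232
G1 X26.00 Y29.00 E1.5466
G1 X0.00 Y29.00 E2.1952
G1 X0.00 Y14.50 E2.5569
G1 X-1.00 Y14.50 E2.5818
G1 X-1.00 Y6.00 E2.7939

At z = 9.6 mm: the cube is present — its section is the full 26×29 rectangle; the cube at (11.5, 4) is absent (z outside [5.5, 8.5]); the cube at (-1, 6) is present — its section is the full 5×8.5 rectangle; Combining (union): the regions partially overlap (shared area 34.00 mm²), so overlapping operands fuse into one piece — 1 connected region. The outline is a single polygon with 8 vertices. Extrusion per mm of travel: 0.25 × 0.24 / (π × 0.875²) = 0.024945. Accumulating E over each segment gives final E = 2.7939.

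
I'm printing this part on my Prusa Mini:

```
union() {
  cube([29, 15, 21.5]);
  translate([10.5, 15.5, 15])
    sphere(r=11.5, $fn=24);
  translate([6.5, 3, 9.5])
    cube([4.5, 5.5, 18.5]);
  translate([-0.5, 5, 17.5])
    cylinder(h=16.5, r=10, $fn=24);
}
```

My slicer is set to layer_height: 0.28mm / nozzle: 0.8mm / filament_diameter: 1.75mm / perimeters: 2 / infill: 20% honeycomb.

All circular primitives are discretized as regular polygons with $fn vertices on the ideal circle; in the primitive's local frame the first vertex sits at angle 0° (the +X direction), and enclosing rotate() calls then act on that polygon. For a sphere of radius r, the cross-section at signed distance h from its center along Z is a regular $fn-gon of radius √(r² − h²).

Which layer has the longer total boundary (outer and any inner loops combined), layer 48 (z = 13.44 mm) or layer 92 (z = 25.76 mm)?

Layer 48 (z = 13.44): the cube (footprint 29×15) is included at this height (perimeter 88.00 mm); the r=11.5 sphere at (10.5, 15.5) contributes a regular 24-gon of circumradius √(11.5²−1.56²) = 11.394 (perimeter = 2·24·11.394·sin(180°/24) = 71.38 mm); the cube at (6.5, 3) (footprint 4.5×5.5) is included at this height (perimeter 20.00 mm); the cylinder at (-0.5, 5) is absent (z outside [17.5, 34]); Combining (union): the regions partially overlap (shared area 213.04 mm²), so the edge portions inside another operand are dropped and the merged outline is re-measured after clipping — boundary = 102.99 mm. So its perimeter = 102.99 mm. Layer 92 (z = 25.76): the cube is not intersected at this z (z outside [0, 21.5]); the r=11.5 sphere at (10.5, 15.5) contributes a regular 24-gon of circumradius √(11.5²−10.76²) = 4.059 (perimeter = 2·24·4.059·sin(180°/24) = 25.43 mm); the cube at (6.5, 3) is present — its section is the full 4.5×5.5 rectangle (perimeter 20.00 mm); the r=10 cylinder at (-0.5, 5) contributes a regular 24-gon of circumradius 10 (perimeter = 2·24·10.000·sin(180°/24) = 62.65 mm); Combining (union): the regions partially overlap (shared area 15.31 mm²), so the edge portions inside another operand are dropped and the merged outline is re-measured after clipping — boundary = 91.95 mm. So its perimeter = 91.95 mm. Layer 48 is larger (102.99 vs 91.95 mm).

layer 48 (z = 13.44 mm)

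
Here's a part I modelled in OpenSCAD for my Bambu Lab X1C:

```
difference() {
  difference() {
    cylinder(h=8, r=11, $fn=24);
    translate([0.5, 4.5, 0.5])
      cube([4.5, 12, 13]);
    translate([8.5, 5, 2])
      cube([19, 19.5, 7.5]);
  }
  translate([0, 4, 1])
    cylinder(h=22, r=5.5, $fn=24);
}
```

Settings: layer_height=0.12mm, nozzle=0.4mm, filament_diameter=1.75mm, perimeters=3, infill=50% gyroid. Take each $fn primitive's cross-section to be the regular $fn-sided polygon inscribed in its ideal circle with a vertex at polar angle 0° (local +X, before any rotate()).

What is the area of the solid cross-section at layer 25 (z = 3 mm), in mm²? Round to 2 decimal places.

271.44 mm²

At z = 3 mm: the r=11 cylinder contributes a regular 24-gon of circumradius 11 (area = (24/2)·11.000²·sin(360°/24) = 375.81 mm²); the 4.5×12 cube at (0.5, 4.5) contributes its full rectangle (area 54.00 mm²); the 19×19.5 cube at (8.5, 5) contributes its full rectangle (area 370.50 mm²); Subtracting the remaining from the first: starting from the r=11 cylinder (375.81 mm²), the 4.5×12 cube at (0.5, 4.5) partially overlaps it — only the 26.97 mm² overlap (of its 54.00 mm²) is removed, clipping the outline; the 19×19.5 cube at (8.5, 5) partially overlaps it — only the 1.25 mm² overlap (of its 370.50 mm²) is removed, clipping the outline — area = 347.59 mm²; the cylinder at (0, 4): section is a regular 24-gon, circumradius r=5.5 (area = (24/2)·5.500²·sin(360°/24) = 93.95 mm²); Subtracting the remaining from the first: starting from the result so far (347.59 mm²), the r=5.5 cylinder at (0, 4) partially overlaps it — only the 76.14 mm² overlap (of its 93.95 mm²) is removed, clipping the outline — area = 271.44 mm². Overall, the cross-section is a single solid region. Net area = 271.44 mm².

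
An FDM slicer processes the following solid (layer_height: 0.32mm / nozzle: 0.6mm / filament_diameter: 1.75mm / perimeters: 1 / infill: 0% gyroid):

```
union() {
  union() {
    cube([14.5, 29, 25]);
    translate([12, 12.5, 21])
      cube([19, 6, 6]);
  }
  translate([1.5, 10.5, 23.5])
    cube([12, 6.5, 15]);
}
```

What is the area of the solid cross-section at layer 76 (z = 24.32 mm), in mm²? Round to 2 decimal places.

519.50 mm²

At z = 24.32 mm: the cube (footprint 14.5×29) is included at this height (area 420.50 mm²); the cube at (12, 12.5) is present — its section is the full 19×6 rectangle (area 114.00 mm²); Merging all regions: the regions partially overlap — summed areas 534.50 mm² minus the doubly-counted overlap 15.00 mm² gives 519.50 mm² — area = 519.50 mm²; the 12×6.5 cube at (1.5, 10.5) contributes its full rectangle (area 78.00 mm²); Combining (union): the 12×6.5 cube at (1.5, 10.5) lies entirely inside the result so far, so the union is just the result so far — area = 519.50 mm². Overall, the cross-section is a single solid region. Net area = 519.50 mm².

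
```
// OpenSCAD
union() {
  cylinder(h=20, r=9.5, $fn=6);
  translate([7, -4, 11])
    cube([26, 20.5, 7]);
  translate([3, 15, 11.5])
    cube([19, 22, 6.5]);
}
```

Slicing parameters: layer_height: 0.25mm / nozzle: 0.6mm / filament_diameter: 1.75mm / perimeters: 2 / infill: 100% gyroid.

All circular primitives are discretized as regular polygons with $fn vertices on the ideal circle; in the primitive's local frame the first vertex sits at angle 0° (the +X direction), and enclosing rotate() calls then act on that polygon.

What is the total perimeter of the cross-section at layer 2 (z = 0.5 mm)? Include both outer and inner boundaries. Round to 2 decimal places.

57.00 mm

At z = 0.5 mm: the r=9.5 cylinder gives a regular 6-gon of circumradius 9.5 (constant along its height) (perimeter = 2·6·9.500·sin(180°/6) = 57.00 mm); the cube at (7, -4) does not reach this height (z outside [11, 18]); the cube at (3, 15) does not reach this height (z outside [11.5, 18]); Taking the union: only the r=9.5 cylinder is present, so the union is just that shape — boundary = 57.00 mm. Overall, the cross-section is a single solid region. Total boundary length (outer) = 57.00 mm.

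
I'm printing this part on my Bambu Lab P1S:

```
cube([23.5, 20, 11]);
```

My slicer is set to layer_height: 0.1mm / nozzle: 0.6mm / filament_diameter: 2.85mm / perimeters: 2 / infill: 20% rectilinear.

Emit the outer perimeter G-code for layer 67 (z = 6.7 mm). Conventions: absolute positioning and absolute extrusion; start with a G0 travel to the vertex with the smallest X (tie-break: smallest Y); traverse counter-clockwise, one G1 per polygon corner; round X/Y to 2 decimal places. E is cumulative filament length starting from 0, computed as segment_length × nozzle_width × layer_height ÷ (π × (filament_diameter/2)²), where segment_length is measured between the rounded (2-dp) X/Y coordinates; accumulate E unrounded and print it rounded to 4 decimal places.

G0 X0.00 Y0.00 Z6.70
G1 X23.50 Y0.00 E0.2210
G1 X23.50 Y20.00 E0.4091
G1 X0.00 Y20.00 E0.6302
G1 X0.00 Y0.00 E0.8183

At z = 6.7 mm: the cube is present — its section is the full 23.5×20 rectangle. The outline is a single polygon with 4 vertices. Extrusion per mm of travel: 0.6 × 0.1 / (π × 1.425²) = 0.009405. Accumulating E over each segment gives final E = 0.8183.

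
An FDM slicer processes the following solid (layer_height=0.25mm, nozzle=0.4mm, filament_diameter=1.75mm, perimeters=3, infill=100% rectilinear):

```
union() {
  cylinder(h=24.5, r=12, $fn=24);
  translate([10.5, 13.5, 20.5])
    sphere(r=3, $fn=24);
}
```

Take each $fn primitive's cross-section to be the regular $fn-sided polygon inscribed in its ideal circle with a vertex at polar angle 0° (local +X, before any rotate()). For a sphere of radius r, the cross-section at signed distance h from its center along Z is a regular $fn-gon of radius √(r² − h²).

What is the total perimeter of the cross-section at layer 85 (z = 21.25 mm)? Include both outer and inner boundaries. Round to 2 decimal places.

93.38 mm

At z = 21.25 mm: the r=12 cylinder gives a regular 24-gon of circumradius 12 (constant along its height) (perimeter = 2·24·12.000·sin(180°/24) = 75.18 mm); the sphere at (10.5, 13.5): section is a regular 24-gon, circumradius = √(r²−h²) = √(3²−0.75²) = 2.905 (perimeter = 2·24·2.905·sin(180°/24) = 18.20 mm); Merging all regions: the 2 present regions are separate (no shared area or edge), so areas and boundary lengths simply add and each stays a separate island — boundary = 93.38 mm. Overall, the cross-section has 2 separate islands. Total boundary length (outer) = 93.38 mm.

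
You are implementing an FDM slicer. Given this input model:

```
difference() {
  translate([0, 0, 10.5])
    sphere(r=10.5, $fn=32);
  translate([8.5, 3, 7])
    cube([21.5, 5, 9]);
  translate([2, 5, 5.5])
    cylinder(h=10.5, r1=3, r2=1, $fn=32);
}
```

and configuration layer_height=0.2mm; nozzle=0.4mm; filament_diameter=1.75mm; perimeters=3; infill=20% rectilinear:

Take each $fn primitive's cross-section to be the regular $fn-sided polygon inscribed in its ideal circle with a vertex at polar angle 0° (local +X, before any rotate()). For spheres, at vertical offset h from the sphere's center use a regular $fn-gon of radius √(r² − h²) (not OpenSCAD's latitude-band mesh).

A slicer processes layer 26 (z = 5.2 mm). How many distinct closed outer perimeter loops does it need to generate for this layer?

1

At z = 5.2 mm: the r=10.5 sphere contributes a regular 32-gon of circumradius √(10.5²−5.3²) = 9.064; the cube at (8.5, 3) is not intersected at this z (z outside [7, 16]); the cone at (2, 5) is absent (z outside [5.5, 16]); Subtracting the remaining from the first: none of the subtracted shapes is present at this height, so the r=10.5 sphere is unchanged — 1 connected region. The result has 1 disconnected region.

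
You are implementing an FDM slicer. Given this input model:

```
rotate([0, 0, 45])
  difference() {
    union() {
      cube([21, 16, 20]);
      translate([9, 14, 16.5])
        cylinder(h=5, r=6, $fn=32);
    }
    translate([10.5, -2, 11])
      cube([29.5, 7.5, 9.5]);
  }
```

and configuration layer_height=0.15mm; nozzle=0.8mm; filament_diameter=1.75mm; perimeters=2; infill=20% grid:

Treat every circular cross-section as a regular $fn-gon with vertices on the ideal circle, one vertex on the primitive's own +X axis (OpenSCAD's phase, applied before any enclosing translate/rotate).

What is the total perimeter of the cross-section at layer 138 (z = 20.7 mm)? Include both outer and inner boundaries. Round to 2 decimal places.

At z = 20.7 mm: the cube does not reach this height (z outside [0, 20]); the cylinder at (9, 14): section is a regular 32-gon, circumradius r=6 (perimeter = 2·32·6.000·sin(180°/32) = 37.64 mm); Combining (union): only the r=6 cylinder at (9, 14) is present, so the union is just that shape — boundary = 37.64 mm; the cube at (10.5, -2) is not intersected at this z (z outside [11, 20.5]); Taking the first minus the rest: none of the subtracted shapes is present at this height, so the result so far is unchanged — boundary = 37.64 mm; (whole slice rotated 45° about Z — lengths, areas and connectivity unchanged). Overall, the cross-section is a single solid region. Total boundary length (outer) = 37.64 mm.

37.64 mm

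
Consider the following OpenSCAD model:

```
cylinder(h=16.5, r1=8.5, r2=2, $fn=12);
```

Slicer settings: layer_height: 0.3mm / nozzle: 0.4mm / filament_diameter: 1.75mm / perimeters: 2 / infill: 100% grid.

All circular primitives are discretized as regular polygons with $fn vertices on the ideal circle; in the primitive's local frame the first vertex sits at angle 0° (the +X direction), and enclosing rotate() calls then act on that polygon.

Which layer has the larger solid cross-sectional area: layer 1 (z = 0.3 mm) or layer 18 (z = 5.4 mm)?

layer 1 (z = 0.3 mm)

Layer 1 (z = 0.3): the cone: at t=0.018 of its height the radius interpolates to r₁+(r₂−r₁)t = 8.382, giving a regular 12-gon of that circumradius (area = (12/2)·8.382²·sin(360°/12) = 210.76 mm²). So its area = 210.76 mm². Layer 18 (z = 5.4): the cone contributes a regular 12-gon of circumradius 6.373 (interpolated between r1=8.5 and r2=2 at t=0.327) (area = (12/2)·6.373²·sin(360°/12) = 121.83 mm²). So its area = 121.83 mm². Layer 1 is larger (210.76 vs 121.83 mm²).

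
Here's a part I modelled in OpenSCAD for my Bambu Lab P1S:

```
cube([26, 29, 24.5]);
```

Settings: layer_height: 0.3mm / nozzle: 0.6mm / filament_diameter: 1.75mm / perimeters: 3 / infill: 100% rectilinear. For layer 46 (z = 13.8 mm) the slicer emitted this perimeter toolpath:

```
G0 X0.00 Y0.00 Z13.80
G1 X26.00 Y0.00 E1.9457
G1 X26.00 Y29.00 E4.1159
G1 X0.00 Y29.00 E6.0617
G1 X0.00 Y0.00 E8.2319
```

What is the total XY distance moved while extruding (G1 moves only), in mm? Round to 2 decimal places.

Sum the Euclidean lengths of each G1 segment: total = 110.00 mm.

110.00 mm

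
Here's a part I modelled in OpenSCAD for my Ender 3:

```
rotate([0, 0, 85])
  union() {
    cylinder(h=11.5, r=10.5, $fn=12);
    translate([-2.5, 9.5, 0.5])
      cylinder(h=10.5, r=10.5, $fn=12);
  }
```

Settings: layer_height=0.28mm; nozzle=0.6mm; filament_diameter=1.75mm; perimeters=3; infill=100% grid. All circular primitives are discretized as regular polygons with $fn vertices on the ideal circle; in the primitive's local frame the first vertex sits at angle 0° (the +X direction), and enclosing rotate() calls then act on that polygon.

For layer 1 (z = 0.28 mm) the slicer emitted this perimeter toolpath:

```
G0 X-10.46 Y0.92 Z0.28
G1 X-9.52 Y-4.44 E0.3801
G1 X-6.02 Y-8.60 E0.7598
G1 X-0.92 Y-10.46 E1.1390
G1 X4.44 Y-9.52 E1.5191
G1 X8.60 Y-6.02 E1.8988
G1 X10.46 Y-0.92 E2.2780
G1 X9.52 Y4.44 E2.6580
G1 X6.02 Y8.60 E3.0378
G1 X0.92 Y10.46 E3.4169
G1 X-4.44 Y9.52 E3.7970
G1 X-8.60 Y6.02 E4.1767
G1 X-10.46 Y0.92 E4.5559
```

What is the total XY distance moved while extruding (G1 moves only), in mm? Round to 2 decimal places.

Sum the Euclidean lengths of each G1 segment: total = 65.23 mm.

65.23 mm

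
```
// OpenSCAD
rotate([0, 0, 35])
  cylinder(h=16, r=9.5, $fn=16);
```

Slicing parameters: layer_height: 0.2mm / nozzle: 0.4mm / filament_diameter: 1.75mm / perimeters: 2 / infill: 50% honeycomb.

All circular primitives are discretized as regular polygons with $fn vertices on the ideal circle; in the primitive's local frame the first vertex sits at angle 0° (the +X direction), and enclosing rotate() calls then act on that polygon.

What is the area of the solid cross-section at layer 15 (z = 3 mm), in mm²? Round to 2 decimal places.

At z = 3 mm: the r=9.5 cylinder contributes a regular 16-gon of circumradius 9.5 (area = (16/2)·9.500²·sin(360°/16) = 276.30 mm²); (rotated 35° about Z; rotation is an isometry so areas/perimeters/island counts are preserved). Overall, the cross-section is a single solid region. Net area = 276.30 mm².

276.30 mm²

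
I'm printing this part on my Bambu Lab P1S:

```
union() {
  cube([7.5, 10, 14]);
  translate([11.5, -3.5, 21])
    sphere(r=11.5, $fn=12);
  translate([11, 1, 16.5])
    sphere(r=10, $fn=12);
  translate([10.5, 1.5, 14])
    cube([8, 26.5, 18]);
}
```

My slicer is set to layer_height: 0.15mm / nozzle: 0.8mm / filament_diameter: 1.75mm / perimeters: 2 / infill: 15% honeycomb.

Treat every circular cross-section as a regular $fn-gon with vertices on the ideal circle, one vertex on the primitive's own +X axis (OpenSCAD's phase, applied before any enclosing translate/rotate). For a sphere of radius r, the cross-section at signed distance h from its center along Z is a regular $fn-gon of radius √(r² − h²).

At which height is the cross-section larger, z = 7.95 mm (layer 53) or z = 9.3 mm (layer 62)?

Layer 53 (z = 7.95): the cube is present — its section is the full 7.5×10 rectangle (area 75.00 mm²); the sphere at (11.5, -3.5) does not reach this height (|z−center|=13.050 > r=11.5); the r=10 sphere at (11, 1) contributes a regular 12-gon of circumradius √(10²−8.55²) = 5.186 (area = (12/2)·5.186²·sin(360°/12) = 80.69 mm²); the cube at (10.5, 1.5) does not reach this height (z outside [14, 32]); Taking the union: the regions partially overlap — summed areas 155.69 mm² minus the doubly-counted overlap 5.52 mm² gives 150.18 mm² — area = 150.18 mm². So its area = 150.18 mm². Layer 62 (z = 9.3): the 7.5×10 cube contributes its full rectangle (area 75.00 mm²); the sphere at (11.5, -3.5) does not reach this height (|z−center|=11.700 > r=11.5); the r=10 sphere at (11, 1) slices to a regular 12-gon of circumradius 6.940 (√(r²−h²) with h=7.2 from center) (area = (12/2)·6.940²·sin(360°/12) = 144.48 mm²); the cube at (10.5, 1.5) does not reach this height (z outside [14, 32]); Taking the union: the regions partially overlap — summed areas 219.48 mm² minus the doubly-counted overlap 16.78 mm² gives 202.70 mm² — area = 202.70 mm². So its area = 202.70 mm². Layer 62 is larger (202.70 vs 150.18 mm²).

layer 62 (z = 9.3 mm)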